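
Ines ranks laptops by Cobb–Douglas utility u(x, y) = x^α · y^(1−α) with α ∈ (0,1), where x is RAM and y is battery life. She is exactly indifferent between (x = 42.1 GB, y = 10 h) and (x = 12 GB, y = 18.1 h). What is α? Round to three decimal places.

α ≈ 0.321

Indifference: 42.1^α · 10^(1−α) = 12^α · 18.1^(1−α).
Taking logs: α·ln 42.1 + (1−α)·ln 10 = α·ln 12 + (1−α)·ln 18.1, i.e. α·1.255141 = (1−α)·0.593327.
Thus α·(1.848468) = 0.593327, so α = 0.593327/1.848468 ≈ 0.321.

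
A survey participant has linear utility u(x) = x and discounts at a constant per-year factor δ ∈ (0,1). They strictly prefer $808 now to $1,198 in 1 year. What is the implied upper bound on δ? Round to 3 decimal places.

Comparing present values: 808 > δ·1198.
So δ < 808/1198 = 0.67446.

δ < 0.674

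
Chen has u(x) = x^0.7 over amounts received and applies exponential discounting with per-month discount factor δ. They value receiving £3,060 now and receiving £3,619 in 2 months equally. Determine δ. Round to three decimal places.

Equating discounted utilities: u(3060) = δ^2·u(3619) ⇒ δ^2 = u(3060)/u(3619).
With u(x) = x^0.7: δ^2 = 3060^0.7/3619^0.7 = (3060/3619)^0.7 = 0.88919.
Taking the square root: δ = 0.88919^(1/2) ≈ 0.943.

δ ≈ 0.943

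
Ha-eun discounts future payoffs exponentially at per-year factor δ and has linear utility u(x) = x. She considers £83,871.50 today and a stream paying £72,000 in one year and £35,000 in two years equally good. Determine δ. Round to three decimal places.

Present value of the stream is 72000·δ + 35000·δ². Indifference gives 72000δ + 35000δ² = 83871.50.
So 35000δ² + 72000δ − 83871.50 = 0.
δ = (−72000 + √(72000² + 4·35000·83871.50)) / (2·35000) = (−72000 + √16926010000.00) / 70000 ≈ 0.830.

δ ≈ 0.830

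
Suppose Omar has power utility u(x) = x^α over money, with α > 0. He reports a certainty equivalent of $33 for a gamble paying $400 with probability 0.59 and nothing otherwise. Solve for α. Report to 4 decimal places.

α ≈ 0.2115

EU(lottery) = 0.59·400^α + 0.41·0 = 0.59·400^α.
Setting u(33) equal to that: 33^α = 0.59·400^α ⇒ (33/400)^α = 0.59.
Take logs: α = ln 0.59 / ln(33/400) ≈ 0.211480.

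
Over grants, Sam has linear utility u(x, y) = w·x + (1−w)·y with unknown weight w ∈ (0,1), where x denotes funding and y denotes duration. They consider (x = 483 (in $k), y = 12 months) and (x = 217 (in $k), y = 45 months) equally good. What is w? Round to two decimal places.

w = 0.11

Equating utilities: w·483 + (1−w)·12 = w·217 + (1−w)·45.
Rearranging, 266·w − 33·(1−w) = 0.
Hence w = 33/(266+33) = 33/299 = 0.11.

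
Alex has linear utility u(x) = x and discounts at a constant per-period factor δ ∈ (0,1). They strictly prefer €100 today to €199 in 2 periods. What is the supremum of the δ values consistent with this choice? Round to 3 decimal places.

δ < 0.709

Under u(x) = x this choice says 100 > δ^2·199.
Dividing by 199: δ^2 < 0.50251. Both sides are positive, so the square root keeps the direction.
δ < 0.50251^(1/2) = 0.709.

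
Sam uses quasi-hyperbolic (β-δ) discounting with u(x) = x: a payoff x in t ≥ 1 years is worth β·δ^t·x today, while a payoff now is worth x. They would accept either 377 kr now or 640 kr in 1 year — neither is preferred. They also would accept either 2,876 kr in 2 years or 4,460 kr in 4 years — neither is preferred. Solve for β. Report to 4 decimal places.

From the later pair, β·δ^2·2876 = β·δ^4·4460; dividing through, δ^2 = 2876/4460 = 0.64484, so δ = 0.80302.
Now use the now-vs-future pair: 377 = β·δ·640 gives β = 377/(0.80302·640) ≈ 0.7336.

β ≈ 0.7336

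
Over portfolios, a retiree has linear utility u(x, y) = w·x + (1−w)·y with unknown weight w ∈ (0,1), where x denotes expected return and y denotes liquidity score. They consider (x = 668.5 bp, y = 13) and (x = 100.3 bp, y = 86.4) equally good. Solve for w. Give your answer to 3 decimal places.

Equating utilities: w·668.5 + (1−w)·13 = w·100.3 + (1−w)·86.4.
w·(668.5−100.3) = (1−w)·(86.4−13), i.e. w·568.2 = (1−w)·73.4.
So w/(1−w) = 73.4/568.2 = 0.1292, giving w = 73.4/(568.2+73.4) = 0.114.

w = 0.114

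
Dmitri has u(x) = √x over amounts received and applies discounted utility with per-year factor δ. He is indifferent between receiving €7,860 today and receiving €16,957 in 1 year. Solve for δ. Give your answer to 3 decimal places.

Indifference means u(7860) = δ · u(16957), so δ = u(7860)/u(16957).
Since u(x) = √x, δ = √(7860/16957) = 0.68083.

δ ≈ 0.681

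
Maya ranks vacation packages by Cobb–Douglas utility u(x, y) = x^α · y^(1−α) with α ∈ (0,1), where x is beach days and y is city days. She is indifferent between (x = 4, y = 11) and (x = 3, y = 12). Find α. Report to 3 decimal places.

α ≈ 0.232

The Cobb–Douglas utilities coincide, so 4^α·11^(1−α) = 3^α·12^(1−α).
(4/3)^α = (12/11)^(1−α); take logs: α·ln(4/3) = (1−α)·ln(12/11), i.e. α·0.287682 = (1−α)·0.087011.
So α/(1−α) = (0.087011)/(0.287682) = 0.302455, and α = 0.302455/1.302455 ≈ 0.232.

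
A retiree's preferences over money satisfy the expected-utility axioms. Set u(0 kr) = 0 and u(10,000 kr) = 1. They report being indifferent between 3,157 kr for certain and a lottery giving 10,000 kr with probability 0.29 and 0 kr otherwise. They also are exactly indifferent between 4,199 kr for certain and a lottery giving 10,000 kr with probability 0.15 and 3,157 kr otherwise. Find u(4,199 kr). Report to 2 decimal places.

The first gamble pins u(3,157 kr): it must equal 0.29·1 + 0.71·0 = 0.29.
The second indifference gives u(4,199 kr) = 0.15·u(10,000 kr) + 0.85·u(3,157 kr) = 0.15·1.00 + 0.85·0.29 = 0.3965.

0.40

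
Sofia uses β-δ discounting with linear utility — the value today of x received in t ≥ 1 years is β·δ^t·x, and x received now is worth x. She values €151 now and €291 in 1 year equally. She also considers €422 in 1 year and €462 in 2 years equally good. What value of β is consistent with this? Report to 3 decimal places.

From the later pair, β·δ^1·422 = β·δ^2·462; dividing through, δ = 422/462 = 0.91342.
Substituting δ into 151 = β·δ·291: β = 151/(265.805) ≈ 0.568.

β ≈ 0.568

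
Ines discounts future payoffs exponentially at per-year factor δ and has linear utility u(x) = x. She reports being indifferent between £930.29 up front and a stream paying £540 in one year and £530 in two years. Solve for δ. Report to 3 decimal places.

Equating present values: 930.29 = 540δ + 530δ².
That is, 530δ² + 540δ − 930.29 = 0, a quadratic in δ.
The positive root is δ = [−540 + √(540² + 4·530·930.29)] / (2·530) = (−540 + 1504.598)/1060 ≈ 0.910.

δ ≈ 0.910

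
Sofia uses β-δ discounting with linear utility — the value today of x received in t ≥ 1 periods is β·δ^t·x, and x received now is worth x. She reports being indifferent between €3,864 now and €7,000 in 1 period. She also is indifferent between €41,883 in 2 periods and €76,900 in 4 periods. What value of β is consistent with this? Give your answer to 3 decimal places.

The second indifference involves only future payoffs, so β cancels: β·δ^2·41883 = β·δ^4·76900, giving δ^2 = 41883/76900 = 0.54464, so δ = 0.73800.
The first indifference: 3864 = β·δ·7000, so β = 3864/(δ·7000) = 3864/(0.73800·7000) ≈ 0.748.

β ≈ 0.748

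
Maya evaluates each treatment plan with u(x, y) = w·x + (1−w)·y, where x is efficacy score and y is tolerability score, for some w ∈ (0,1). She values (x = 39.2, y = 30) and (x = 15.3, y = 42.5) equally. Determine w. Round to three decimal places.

u(39.2,30) = u(15.3,42.5) means w·39.2 + (1−w)·30 = w·15.3 + (1−w)·42.5.
w·(39.2−15.3) = (1−w)·(42.5−30), i.e. w·23.9 = (1−w)·12.5.
Hence w = 12.5/(23.9+12.5) = 12.5/36.4 = 0.343.

w = 0.343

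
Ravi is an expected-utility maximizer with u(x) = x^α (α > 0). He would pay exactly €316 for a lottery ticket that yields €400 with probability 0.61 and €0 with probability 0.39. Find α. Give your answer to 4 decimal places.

Since u(0) = 0, the lottery's EU is 0.61·400^α.
Equating: 316^α = 0.61·400^α, i.e. 0.7900^α = 0.61.
α = ln(0.61) / ln(316/400) = -0.4942963/-0.2357223 ≈ 2.0969.

α ≈ 2.0969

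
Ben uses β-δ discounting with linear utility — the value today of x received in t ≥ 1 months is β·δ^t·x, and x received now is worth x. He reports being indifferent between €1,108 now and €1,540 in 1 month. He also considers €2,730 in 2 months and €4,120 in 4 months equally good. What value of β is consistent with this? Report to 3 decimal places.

The second indifference involves only future payoffs, so β cancels: β·δ^2·2730 = β·δ^4·4120, giving δ^2 = 2730/4120 = 0.66262, so δ = 0.81402.
The first indifference: 1108 = β·δ·1540, so β = 1108/(δ·1540) = 1108/(0.81402·1540) ≈ 0.884.

β ≈ 0.884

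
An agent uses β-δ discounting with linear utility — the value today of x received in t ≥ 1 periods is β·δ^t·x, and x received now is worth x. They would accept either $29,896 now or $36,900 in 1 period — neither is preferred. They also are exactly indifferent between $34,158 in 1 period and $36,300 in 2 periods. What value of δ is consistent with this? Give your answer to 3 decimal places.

δ ≈ 0.941

From the later pair, β·δ^1·34158 = β·δ^2·36300; dividing through, δ = 34158/36300 = 0.94099.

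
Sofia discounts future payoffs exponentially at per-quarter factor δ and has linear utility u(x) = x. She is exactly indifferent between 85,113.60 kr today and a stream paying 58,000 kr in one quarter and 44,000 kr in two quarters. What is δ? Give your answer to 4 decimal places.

Present value of the stream is 58000·δ + 44000·δ². Indifference gives 58000δ + 44000δ² = 85113.60.
So 44000δ² + 58000δ − 85113.60 = 0.
The positive root is δ = [−58000 + √(58000² + 4·44000·85113.60)] / (2·44000) = (−58000 + 135440.000)/88000 ≈ 0.8800.

δ ≈ 0.8800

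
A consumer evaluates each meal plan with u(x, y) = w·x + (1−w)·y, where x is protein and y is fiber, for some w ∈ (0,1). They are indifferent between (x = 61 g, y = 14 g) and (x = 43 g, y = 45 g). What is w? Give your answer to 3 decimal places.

Equating utilities: w·61 + (1−w)·14 = w·43 + (1−w)·45.
w·(61−43) = (1−w)·(45−14), i.e. w·18 = (1−w)·31.
The marginal rate of substitution is 31/18, so w = 31/(18+31) = 0.633.

w = 0.633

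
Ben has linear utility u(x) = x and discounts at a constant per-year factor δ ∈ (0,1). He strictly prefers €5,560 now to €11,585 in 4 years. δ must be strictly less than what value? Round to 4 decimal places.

δ < 0.8323

Comparing present values: 5560 > δ^4·11585.
So δ^4 < 5560/11585 = 0.47993; taking the 4th root of both positive sides preserves the inequality.
δ < 0.47993^(1/4) = 0.8323.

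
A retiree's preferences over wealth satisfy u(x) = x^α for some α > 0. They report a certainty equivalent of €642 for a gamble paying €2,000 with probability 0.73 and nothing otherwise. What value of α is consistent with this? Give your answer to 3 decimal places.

The lottery's expected utility is 0.73·u(2000) + 0.27·u(0) = 0.73·2000^α (since u(0) = 0 for α > 0).
Equating: 642^α = 0.73·2000^α, i.e. 0.3210^α = 0.73.
Take logs: α = ln 0.73 / ln(642/2000) ≈ 0.27696.

α ≈ 0.277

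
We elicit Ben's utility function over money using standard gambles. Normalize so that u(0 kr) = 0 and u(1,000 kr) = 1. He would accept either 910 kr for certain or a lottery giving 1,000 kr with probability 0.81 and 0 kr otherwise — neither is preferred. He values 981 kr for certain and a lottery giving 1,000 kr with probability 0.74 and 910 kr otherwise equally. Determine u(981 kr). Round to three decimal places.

From the first indifference, u(910 kr) = 0.81·u(1,000 kr) + 0.19·u(0 kr) = 0.81·1 + 0.19·0 = 0.81.
The second indifference gives u(981 kr) = 0.74·u(1,000 kr) + 0.26·u(910 kr) = 0.74·1.00 + 0.26·0.81 = 0.9506.

0.951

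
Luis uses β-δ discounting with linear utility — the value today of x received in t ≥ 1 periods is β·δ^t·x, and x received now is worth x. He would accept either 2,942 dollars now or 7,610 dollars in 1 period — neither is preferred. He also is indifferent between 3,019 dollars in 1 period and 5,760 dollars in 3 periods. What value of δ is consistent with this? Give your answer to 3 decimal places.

The second indifference involves only future payoffs, so β cancels: β·δ^1·3019 = β·δ^3·5760, giving δ^2 = 3019/5760 = 0.52413, so δ = 0.72397.

δ ≈ 0.724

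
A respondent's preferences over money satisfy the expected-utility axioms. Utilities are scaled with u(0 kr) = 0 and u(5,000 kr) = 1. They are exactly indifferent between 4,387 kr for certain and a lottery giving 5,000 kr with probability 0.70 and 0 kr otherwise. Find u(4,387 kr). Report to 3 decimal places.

By the standard-gamble method, u(4,387 kr) is just the indifference probability on the best outcome: 0.70.

0.700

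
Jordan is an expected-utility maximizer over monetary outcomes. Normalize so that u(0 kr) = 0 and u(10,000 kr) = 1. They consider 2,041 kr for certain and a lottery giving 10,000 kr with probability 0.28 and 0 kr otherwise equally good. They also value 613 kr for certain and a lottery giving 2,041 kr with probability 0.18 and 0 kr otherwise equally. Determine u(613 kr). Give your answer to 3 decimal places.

The first gamble pins u(2,041 kr): it must equal 0.28·1 + 0.72·0 = 0.28.
Then u(613 kr) = 0.18·u(2,041 kr) + 0.82·u(0 kr) = 0.18·0.28 + 0.82·0.00 = 0.0504.

0.050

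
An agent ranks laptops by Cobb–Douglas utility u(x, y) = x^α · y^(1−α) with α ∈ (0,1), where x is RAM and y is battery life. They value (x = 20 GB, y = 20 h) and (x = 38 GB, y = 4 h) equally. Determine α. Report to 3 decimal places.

α ≈ 0.715

Indifference: 20^α · 20^(1−α) = 38^α · 4^(1−α).
(20/38)^α = (4/20)^(1−α); take logs: α·ln(20/38) = (1−α)·ln(4/20), i.e. α·-0.641854 = (1−α)·-1.609438.
Thus α·(-2.251292) = -1.609438, so α = -1.609438/-2.251292 ≈ 0.715.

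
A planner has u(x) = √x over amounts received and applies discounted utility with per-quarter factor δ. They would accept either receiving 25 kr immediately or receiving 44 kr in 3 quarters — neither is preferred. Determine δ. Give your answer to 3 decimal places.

δ ≈ 0.910

Equating discounted utilities: u(25) = δ^3·u(44) ⇒ δ^3 = u(25)/u(44).
Since u(x) = √x, δ^3 = √(25/44) = 0.75378.
So δ = 0.75378^(1/3) ≈ 0.910.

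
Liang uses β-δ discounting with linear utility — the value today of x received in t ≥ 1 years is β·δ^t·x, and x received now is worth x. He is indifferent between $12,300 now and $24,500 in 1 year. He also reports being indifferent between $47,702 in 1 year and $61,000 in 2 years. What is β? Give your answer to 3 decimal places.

From the later pair, β·δ^1·47702 = β·δ^2·61000; dividing through, δ = 47702/61000 = 0.78200.
Now use the now-vs-future pair: 12300 = β·δ·24500 gives β = 12300/(0.78200·24500) ≈ 0.642.

β ≈ 0.642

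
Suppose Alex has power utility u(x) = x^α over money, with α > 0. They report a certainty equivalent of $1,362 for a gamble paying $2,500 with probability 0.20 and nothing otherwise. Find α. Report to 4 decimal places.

The lottery's expected utility is 0.20·u(2500) + 0.80·u(0) = 0.20·2500^α (since u(0) = 0 for α > 0).
Setting u(1362) equal to that: 1362^α = 0.20·2500^α ⇒ (1362/2500)^α = 0.20.
α = ln(0.20) / ln(1362/2500) = -1.6094379/-0.6073365 ≈ 2.6500.

α ≈ 2.6500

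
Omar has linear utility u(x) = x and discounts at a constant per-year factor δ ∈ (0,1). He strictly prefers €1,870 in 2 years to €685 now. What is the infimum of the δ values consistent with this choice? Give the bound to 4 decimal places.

δ > 0.6052

Under u(x) = x this choice says 685 < δ^2·1870.
So δ^2 > 685/1870 = 0.36631; taking the square root of both positive sides preserves the inequality.
δ > 0.36631^(1/2) = 0.6052.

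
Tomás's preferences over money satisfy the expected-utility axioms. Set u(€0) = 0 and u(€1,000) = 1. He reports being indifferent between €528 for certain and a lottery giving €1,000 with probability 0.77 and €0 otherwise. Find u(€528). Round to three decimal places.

0.770

The indifference gives u(€528) = 0.77·u(€1,000) + 0.23·u(€0) = 0.77·1 + 0.23·0 = 0.77.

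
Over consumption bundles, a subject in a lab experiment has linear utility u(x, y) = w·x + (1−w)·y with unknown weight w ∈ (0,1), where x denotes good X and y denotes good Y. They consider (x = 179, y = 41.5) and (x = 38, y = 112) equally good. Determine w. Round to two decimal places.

w = 0.33

Equating utilities: w·179 + (1−w)·41.5 = w·38 + (1−w)·112.
Collecting terms: w·141 = (1−w)·70.5.
The marginal rate of substitution is 70.5/141, so w = 70.5/(141+70.5) = 0.33.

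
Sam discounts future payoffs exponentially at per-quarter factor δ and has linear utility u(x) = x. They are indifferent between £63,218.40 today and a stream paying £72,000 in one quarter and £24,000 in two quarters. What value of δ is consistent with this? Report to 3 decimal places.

Present value of the stream is 72000·δ + 24000·δ². Indifference gives 72000δ + 24000δ² = 63218.40.
Rearranged: 24000δ² + 72000δ − 63218.40 = 0.
δ = (−72000 + √(72000² + 4·24000·63218.40)) / (2·24000) = (−72000 + √11252966400.00) / 48000 ≈ 0.710.

δ ≈ 0.710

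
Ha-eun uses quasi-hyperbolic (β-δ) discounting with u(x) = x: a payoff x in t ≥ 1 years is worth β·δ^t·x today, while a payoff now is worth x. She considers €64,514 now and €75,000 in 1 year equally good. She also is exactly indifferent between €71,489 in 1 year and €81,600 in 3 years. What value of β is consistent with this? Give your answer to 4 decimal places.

β ≈ 0.9190

The second indifference involves only future payoffs, so β cancels: β·δ^1·71489 = β·δ^3·81600, giving δ^2 = 71489/81600 = 0.87609, so δ = 0.93600.
Substituting δ into 64514 = β·δ·75000: β = 64514/(70199.787) ≈ 0.9190.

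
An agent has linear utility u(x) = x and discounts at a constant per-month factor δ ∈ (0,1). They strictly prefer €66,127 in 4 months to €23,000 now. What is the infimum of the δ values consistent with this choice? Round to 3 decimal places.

δ > 0.768

Under u(x) = x this choice says 23000 < δ^4·66127.
Dividing by 66127: δ^4 > 0.34782. Both sides are positive, so the 4th root keeps the direction.
δ > 0.34782^(1/4) = 0.768.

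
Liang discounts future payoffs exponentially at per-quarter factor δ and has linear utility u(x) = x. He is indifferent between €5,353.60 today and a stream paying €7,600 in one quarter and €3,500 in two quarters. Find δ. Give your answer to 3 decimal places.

δ ≈ 0.560

Present value of the stream is 7600·δ + 3500·δ². Indifference gives 7600δ + 3500δ² = 5353.60.
Rearranged: 3500δ² + 7600δ − 5353.60 = 0.
The positive root is δ = [−7600 + √(7600² + 4·3500·5353.60)] / (2·3500) = (−7600 + 11520.000)/7000 ≈ 0.560.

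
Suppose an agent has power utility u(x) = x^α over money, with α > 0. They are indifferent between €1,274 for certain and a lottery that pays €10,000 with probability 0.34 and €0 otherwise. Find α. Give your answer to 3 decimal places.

α ≈ 0.524

Since u(0) = 0, the lottery's EU is 0.34·10000^α.
Indifference: 1274^α = 0.34·10000^α, so (1274/10000)^α = 0.34.
α = ln(0.34) / ln(1274/10000) = -1.078810/-2.060424 ≈ 0.524.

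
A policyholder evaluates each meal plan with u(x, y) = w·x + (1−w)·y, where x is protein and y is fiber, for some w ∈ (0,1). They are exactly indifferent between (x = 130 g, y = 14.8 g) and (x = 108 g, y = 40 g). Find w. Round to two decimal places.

Equating utilities: w·130 + (1−w)·14.8 = w·108 + (1−w)·40.
Collecting terms: w·22 = (1−w)·25.2.
Hence w = 25.2/(22+25.2) = 25.2/47.2 = 0.53.

w = 0.53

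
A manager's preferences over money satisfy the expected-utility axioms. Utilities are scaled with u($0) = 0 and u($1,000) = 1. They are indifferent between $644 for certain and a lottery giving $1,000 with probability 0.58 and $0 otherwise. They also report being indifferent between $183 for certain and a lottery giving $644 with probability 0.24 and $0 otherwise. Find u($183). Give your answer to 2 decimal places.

0.14

The first gamble pins u($644): it must equal 0.58·1 + 0.42·0 = 0.58.
Chaining: u($183) = 0.24·0.58 + 0.76·0.00 = 0.1392.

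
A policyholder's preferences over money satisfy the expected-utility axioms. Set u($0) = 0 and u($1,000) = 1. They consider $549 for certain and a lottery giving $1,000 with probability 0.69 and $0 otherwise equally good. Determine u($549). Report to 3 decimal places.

0.690

u($549) equals the lottery's expected utility: 0.69·1 + 0.31·0 = 0.69.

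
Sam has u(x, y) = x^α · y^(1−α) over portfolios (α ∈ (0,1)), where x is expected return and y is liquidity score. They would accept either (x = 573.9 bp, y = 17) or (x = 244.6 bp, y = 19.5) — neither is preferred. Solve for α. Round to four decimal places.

α ≈ 0.1386

Set the two utilities equal: 573.9^α·17^(1−α) = 244.6^α·19.5^(1−α).
Rearrange to (573.9/244.6)^α = (19.5/17)^(1−α) and take logs: α·0.8528309 = (1−α)·0.1372011.
So α/(1−α) = (0.1372011)/(0.8528309) = 0.1608773, and α = 0.1608773/1.1608773 ≈ 0.1386.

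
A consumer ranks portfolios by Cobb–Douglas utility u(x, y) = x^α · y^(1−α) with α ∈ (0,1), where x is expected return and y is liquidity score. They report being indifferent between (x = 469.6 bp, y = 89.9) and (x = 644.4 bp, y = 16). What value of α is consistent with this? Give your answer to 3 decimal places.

The Cobb–Douglas utilities coincide, so 469.6^α·89.9^(1−α) = 644.4^α·16^(1−α).
Taking logs: α·ln 469.6 + (1−α)·ln 89.9 = α·ln 644.4 + (1−α)·ln 16, i.e. α·-0.316438 = (1−α)·-1.726109.
So α/(1−α) = (-1.726109)/(-0.316438) = 5.454809, and α = 5.454809/6.454809 ≈ 0.845.

α ≈ 0.845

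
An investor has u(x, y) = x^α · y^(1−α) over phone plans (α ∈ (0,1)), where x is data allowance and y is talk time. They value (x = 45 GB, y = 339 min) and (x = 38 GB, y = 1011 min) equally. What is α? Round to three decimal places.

Indifference: 45^α · 339^(1−α) = 38^α · 1011^(1−α).
(45/38)^α = (1011/339)^(1−α); take logs: α·ln(45/38) = (1−α)·ln(1011/339), i.e. α·0.169076 = (1−α)·1.092695.
With A = 0.169076 and B = 1.092695: α·A = (1−α)·B, so α = B/(A+B) = 1.092695/1.261771 ≈ 0.866.

α ≈ 0.866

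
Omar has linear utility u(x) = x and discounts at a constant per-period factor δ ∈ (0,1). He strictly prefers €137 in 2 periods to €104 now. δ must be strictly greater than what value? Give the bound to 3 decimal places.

δ > 0.871

The preference means 104 < δ^2·137.
Dividing by 137: δ^2 > 0.75912. Both sides are positive, so the square root keeps the direction.
δ > 0.75912^(1/2) = 0.871.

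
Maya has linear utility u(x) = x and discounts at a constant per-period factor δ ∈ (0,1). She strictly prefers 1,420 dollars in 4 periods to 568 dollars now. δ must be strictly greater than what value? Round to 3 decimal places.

Comparing present values: 568 < δ^4·1420.
So δ^4 > 568/1420 = 0.40000; taking the 4th root of both positive sides preserves the inequality.
δ > (568/1420)^(1/4) ≈ 0.795.

δ > 0.795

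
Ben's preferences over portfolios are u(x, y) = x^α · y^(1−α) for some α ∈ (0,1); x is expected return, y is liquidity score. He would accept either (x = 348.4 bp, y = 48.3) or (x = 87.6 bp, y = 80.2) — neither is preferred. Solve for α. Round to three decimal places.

α ≈ 0.269

Indifference: 348.4^α · 48.3^(1−α) = 87.6^α · 80.2^(1−α).
Rearrange to (348.4/87.6)^α = (80.2/48.3)^(1−α) and take logs: α·1.380570 = (1−α)·0.507092.
With A = 1.380570 and B = 0.507092: α·A = (1−α)·B, so α = B/(A+B) = 0.507092/1.887662 ≈ 0.269.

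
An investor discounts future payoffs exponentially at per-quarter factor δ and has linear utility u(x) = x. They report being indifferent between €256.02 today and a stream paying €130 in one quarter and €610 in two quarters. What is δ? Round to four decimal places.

Equating present values: 256.02 = 130δ + 610δ².
That is, 610δ² + 130δ − 256.02 = 0, a quadratic in δ.
δ = (−130 + √(130² + 4·610·256.02)) / (2·610) = (−130 + √641588.80) / 1220 ≈ 0.5500.

δ ≈ 0.5500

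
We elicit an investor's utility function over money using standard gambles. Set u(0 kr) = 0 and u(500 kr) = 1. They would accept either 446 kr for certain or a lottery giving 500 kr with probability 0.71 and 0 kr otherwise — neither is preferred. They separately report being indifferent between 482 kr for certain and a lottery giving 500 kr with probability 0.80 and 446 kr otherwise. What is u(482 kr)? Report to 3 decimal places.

First, u(446 kr) = 0.71·u(500 kr) + 0.29·u(0 kr) = 0.71.
Chaining: u(482 kr) = 0.80·1.00 + 0.20·0.71 = 0.9420.

0.942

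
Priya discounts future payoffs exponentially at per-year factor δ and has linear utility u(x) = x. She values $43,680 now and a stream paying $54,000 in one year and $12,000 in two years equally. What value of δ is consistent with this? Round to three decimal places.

Present value of the stream is 54000·δ + 12000·δ². Indifference gives 54000δ + 12000δ² = 43680.
So 12000δ² + 54000δ − 43680 = 0.
By the quadratic formula (taking the positive root), δ = (−54000 + √5012640000.00) / 24000 ≈ 0.700.

δ ≈ 0.700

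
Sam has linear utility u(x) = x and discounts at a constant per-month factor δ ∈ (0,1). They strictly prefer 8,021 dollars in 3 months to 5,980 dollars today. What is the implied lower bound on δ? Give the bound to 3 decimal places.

δ > 0.907

Comparing present values: 5980 < δ^3·8021.
Hence δ^3 > 5980/8021 = 0.74554, and x ↦ x^(1/3) is increasing on (0,∞).
δ > (5980/8021)^(1/3) ≈ 0.907.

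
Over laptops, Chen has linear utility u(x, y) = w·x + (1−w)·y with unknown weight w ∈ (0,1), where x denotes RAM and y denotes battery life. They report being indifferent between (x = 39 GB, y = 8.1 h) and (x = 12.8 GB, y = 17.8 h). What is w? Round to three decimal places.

w = 0.270

u(39,8.1) = u(12.8,17.8) means w·39 + (1−w)·8.1 = w·12.8 + (1−w)·17.8.
Collecting terms: w·26.2 = (1−w)·9.7.
The marginal rate of substitution is 9.7/26.2, so w = 9.7/(26.2+9.7) = 0.270.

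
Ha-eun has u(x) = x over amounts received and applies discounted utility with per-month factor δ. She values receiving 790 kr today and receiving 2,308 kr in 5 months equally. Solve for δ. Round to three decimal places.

Equating discounted utilities: u(790) = δ^5·u(2308) ⇒ δ^5 = u(790)/u(2308).
With u(x) = x: δ^5 = 790/2308 = 0.34229.
So δ = 0.34229^(1/5) ≈ 0.807.

δ ≈ 0.807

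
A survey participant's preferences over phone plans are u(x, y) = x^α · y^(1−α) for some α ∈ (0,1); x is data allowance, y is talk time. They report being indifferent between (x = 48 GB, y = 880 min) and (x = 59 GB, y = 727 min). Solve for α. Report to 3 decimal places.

Indifference: 48^α · 880^(1−α) = 59^α · 727^(1−α).
(48/59)^α = (727/880)^(1−α); take logs: α·ln(48/59) = (1−α)·ln(727/880), i.e. α·-0.206336 = (1−α)·-0.190995.
So α/(1−α) = (-0.190995)/(-0.206336) = 0.925650, and α = 0.925650/1.925650 ≈ 0.481.

α ≈ 0.481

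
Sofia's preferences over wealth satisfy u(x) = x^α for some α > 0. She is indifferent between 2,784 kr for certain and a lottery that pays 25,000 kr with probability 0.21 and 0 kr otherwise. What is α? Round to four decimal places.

The lottery's expected utility is 0.21·u(25000) + 0.79·u(0) = 0.21·25000^α (since u(0) = 0 for α > 0).
Indifference: 2784^α = 0.21·25000^α, so (2784/25000)^α = 0.21.
α = ln(0.21) / ln(2784/25000) = -1.5606477/-2.1949871 ≈ 0.7110.

α ≈ 0.7110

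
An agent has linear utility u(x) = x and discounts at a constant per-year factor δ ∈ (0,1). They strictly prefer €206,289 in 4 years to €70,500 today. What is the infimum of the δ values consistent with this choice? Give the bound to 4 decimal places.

δ > 0.7646

Under u(x) = x this choice says 70500 < δ^4·206289.
So δ^4 > 70500/206289 = 0.34175; taking the 4th root of both positive sides preserves the inequality.
δ > (70500/206289)^(1/4) ≈ 0.7646.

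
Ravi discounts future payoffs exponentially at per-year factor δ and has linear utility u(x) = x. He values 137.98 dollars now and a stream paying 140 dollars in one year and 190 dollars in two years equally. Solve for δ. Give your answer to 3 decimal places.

Present value of the stream is 140·δ + 190·δ². Indifference gives 140δ + 190δ² = 137.98.
That is, 190δ² + 140δ − 137.98 = 0, a quadratic in δ.
The positive root is δ = [−140 + √(140² + 4·190·137.98)] / (2·190) = (−140 + 352.796)/380 ≈ 0.560.

δ ≈ 0.560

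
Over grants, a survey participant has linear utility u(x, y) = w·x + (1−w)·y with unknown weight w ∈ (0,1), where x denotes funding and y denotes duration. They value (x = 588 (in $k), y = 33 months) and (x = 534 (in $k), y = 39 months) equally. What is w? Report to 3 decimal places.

Equating utilities: w·588 + (1−w)·33 = w·534 + (1−w)·39.
w·(588−534) = (1−w)·(39−33), i.e. w·54 = (1−w)·6.
Hence w = 6/(54+6) = 6/60 = 0.100.

w = 0.100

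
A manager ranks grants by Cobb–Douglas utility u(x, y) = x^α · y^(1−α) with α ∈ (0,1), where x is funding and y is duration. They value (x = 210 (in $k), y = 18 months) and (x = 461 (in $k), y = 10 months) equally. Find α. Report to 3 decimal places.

Set the two utilities equal: 210^α·18^(1−α) = 461^α·10^(1−α).
Taking logs: α·ln 210 + (1−α)·ln 18 = α·ln 461 + (1−α)·ln 10, i.e. α·-0.786291 = (1−α)·-0.587787.
With A = -0.786291 and B = -0.587787: α·A = (1−α)·B, so α = B/(A+B) = -0.587787/-1.374078 ≈ 0.428.

α ≈ 0.428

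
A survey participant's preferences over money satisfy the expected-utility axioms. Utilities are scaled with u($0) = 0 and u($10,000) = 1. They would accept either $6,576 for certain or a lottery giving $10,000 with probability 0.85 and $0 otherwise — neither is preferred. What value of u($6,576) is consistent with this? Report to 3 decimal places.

0.850

u($6,576) equals the lottery's expected utility: 0.85·1 + 0.15·0 = 0.85.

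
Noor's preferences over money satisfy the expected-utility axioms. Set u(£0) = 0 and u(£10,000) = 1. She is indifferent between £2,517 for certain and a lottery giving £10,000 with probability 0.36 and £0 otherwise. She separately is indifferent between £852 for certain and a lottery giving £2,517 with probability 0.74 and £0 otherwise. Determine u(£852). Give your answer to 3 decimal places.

From the first indifference, u(£2,517) = 0.36·u(£10,000) + 0.64·u(£0) = 0.36·1 + 0.64·0 = 0.36.
Chaining: u(£852) = 0.74·0.36 + 0.26·0.00 = 0.2664.

0.266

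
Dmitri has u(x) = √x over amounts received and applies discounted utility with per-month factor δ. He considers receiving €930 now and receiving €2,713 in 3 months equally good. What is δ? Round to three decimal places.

The payoff in 3 months is discounted by δ^3, so u(930) = δ^3·u(2713) and δ^3 = u(930)/u(2713).
Since u(x) = √x, δ^3 = √(930/2713) = 0.58549.
So δ = 0.58549^(1/3) ≈ 0.837.

δ ≈ 0.837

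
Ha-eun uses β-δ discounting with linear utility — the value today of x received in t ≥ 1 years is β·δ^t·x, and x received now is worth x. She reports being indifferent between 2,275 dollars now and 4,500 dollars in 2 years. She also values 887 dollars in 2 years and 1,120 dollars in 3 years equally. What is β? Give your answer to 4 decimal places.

The second indifference involves only future payoffs, so β cancels: β·δ^2·887 = β·δ^3·1120, giving δ = 887/1120 = 0.79196.
Now use the now-vs-future pair: 2275 = β·δ^2·4500 gives β = 2275/(0.62721·4500) ≈ 0.8060.

β ≈ 0.8060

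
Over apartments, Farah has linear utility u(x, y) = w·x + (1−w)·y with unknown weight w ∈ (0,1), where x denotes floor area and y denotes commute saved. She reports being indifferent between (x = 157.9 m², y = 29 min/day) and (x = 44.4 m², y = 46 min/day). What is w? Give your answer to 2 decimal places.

u(157.9,29) = u(44.4,46) means w·157.9 + (1−w)·29 = w·44.4 + (1−w)·46.
Collecting terms: w·113.5 = (1−w)·17.
The marginal rate of substitution is 17/113.5, so w = 17/(113.5+17) = 0.13.

w = 0.13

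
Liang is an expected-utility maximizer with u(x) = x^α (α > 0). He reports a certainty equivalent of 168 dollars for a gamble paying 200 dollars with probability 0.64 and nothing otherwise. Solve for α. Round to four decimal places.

Since u(0) = 0, the lottery's EU is 0.64·200^α.
Equating: 168^α = 0.64·200^α, i.e. 0.8400^α = 0.64.
Take logs: α = ln 0.64 / ln(168/200) ≈ 2.559670.

α ≈ 2.5597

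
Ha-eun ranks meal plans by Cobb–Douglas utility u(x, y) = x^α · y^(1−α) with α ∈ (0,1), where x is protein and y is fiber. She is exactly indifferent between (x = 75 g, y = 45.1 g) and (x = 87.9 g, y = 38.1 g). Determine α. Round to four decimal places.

α ≈ 0.5152

Indifference: 75^α · 45.1^(1−α) = 87.9^α · 38.1^(1−α).
Taking logs: α·ln 75 + (1−α)·ln 45.1 = α·ln 87.9 + (1−α)·ln 38.1, i.e. α·-0.1587117 = (1−α)·-0.1686680.
With A = -0.1587117 and B = -0.1686680: α·A = (1−α)·B, so α = B/(A+B) = -0.1686680/-0.3273797 ≈ 0.5152.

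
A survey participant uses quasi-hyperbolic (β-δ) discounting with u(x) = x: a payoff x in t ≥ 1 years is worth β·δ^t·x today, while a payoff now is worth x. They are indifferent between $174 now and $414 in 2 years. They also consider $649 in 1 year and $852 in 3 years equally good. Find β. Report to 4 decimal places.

β ≈ 0.5518

Both payoffs in the second observation are in the future, so β drops out: δ^1·649 = δ^3·852 ⇒ δ^2 = 649/852 = 0.76174, so δ = 0.87278.
Substituting δ into 174 = β·δ^2·414: β = 174/(315.359) ≈ 0.5518.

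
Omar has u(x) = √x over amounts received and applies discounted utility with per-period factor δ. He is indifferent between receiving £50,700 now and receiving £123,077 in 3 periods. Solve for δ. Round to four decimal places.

The payoff in 3 periods is discounted by δ^3, so u(50700) = δ^3·u(123077) and δ^3 = u(50700)/u(123077).
With u(x) = √x: δ^3 = √50700/√123077 = √(50700/123077) = 0.64182.
Hence δ = (0.64182)^(1/3) = 0.862592.

δ ≈ 0.8626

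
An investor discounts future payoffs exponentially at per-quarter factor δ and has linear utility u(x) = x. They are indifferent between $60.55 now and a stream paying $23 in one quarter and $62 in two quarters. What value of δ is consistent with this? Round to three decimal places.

Equating present values: 60.55 = 23δ + 62δ².
So 62δ² + 23δ − 60.55 = 0.
δ = (−23 + √(23² + 4·62·60.55)) / (2·62) = (−23 + √15545.40) / 124 ≈ 0.820.

δ ≈ 0.820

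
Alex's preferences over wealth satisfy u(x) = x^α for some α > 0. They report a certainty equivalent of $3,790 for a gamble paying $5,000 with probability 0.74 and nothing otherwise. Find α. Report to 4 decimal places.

α ≈ 1.0867

EU(lottery) = 0.74·5000^α + 0.26·0 = 0.74·5000^α.
Indifference: 3790^α = 0.74·5000^α, so (3790/5000)^α = 0.74.
Taking logs: α·ln(3790/5000) = ln(0.74), so α = -0.3011051 / -0.2770719 ≈ 1.0867.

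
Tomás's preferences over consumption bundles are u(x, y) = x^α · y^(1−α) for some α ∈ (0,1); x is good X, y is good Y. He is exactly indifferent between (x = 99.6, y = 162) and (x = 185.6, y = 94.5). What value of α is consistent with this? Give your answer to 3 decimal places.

The Cobb–Douglas utilities coincide, so 99.6^α·162^(1−α) = 185.6^α·94.5^(1−α).
Taking logs: α·ln 99.6 + (1−α)·ln 162 = α·ln 185.6 + (1−α)·ln 94.5, i.e. α·-0.622432 = (1−α)·-0.538997.
Thus α·(-1.161429) = -0.538997, so α = -0.538997/-1.161429 ≈ 0.464.

α ≈ 0.464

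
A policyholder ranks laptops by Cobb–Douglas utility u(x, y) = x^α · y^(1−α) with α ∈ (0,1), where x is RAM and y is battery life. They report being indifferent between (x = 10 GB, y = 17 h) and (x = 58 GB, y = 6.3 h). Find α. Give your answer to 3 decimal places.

The Cobb–Douglas utilities coincide, so 10^α·17^(1−α) = 58^α·6.3^(1−α).
Rearrange to (10/58)^α = (6.3/17)^(1−α) and take logs: α·-1.757858 = (1−α)·-0.992664.
Thus α·(-2.750522) = -0.992664, so α = -0.992664/-2.750522 ≈ 0.361.

α ≈ 0.361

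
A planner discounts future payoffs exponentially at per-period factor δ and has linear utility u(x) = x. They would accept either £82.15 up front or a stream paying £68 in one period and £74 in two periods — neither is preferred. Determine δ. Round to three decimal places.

δ ≈ 0.690

The stream is worth 68δ + 74δ² today, so 68δ + 74δ² = 82.15.
Rearranged: 74δ² + 68δ − 82.15 = 0.
δ = (−68 + √(68² + 4·74·82.15)) / (2·74) = (−68 + √28940.40) / 148 ≈ 0.690.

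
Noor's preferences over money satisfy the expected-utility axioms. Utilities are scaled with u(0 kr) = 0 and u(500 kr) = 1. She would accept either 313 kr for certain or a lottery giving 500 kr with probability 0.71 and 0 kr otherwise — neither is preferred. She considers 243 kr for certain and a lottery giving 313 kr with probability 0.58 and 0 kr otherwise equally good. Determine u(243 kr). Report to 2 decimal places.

0.41

First, u(313 kr) = 0.71·u(500 kr) + 0.29·u(0 kr) = 0.71.
The second indifference gives u(243 kr) = 0.58·u(313 kr) + 0.42·u(0 kr) = 0.58·0.71 + 0.42·0.00 = 0.4118.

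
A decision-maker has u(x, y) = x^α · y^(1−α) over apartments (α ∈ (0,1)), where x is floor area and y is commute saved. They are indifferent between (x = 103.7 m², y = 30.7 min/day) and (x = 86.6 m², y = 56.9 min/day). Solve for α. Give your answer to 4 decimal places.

α ≈ 0.7740

The Cobb–Douglas utilities coincide, so 103.7^α·30.7^(1−α) = 86.6^α·56.9^(1−α).
Taking logs: α·ln 103.7 + (1−α)·ln 30.7 = α·ln 86.6 + (1−α)·ln 56.9, i.e. α·0.1802023 = (1−α)·0.6170327.
With A = 0.1802023 and B = 0.6170327: α·A = (1−α)·B, so α = B/(A+B) = 0.6170327/0.7972350 ≈ 0.7740.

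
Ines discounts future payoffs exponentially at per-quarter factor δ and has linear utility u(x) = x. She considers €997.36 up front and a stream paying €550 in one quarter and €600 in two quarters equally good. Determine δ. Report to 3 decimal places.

δ ≈ 0.910

Present value of the stream is 550·δ + 600·δ². Indifference gives 550δ + 600δ² = 997.36.
That is, 600δ² + 550δ − 997.36 = 0, a quadratic in δ.
The positive root is δ = [−550 + √(550² + 4·600·997.36)] / (2·600) = (−550 + 1642.000)/1200 ≈ 0.910.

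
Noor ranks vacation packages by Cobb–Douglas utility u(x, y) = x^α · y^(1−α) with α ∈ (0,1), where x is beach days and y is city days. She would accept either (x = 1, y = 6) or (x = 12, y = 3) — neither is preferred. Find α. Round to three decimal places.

α ≈ 0.218

Set the two utilities equal: 1^α·6^(1−α) = 12^α·3^(1−α).
Rearrange to (1/12)^α = (3/6)^(1−α) and take logs: α·-2.484907 = (1−α)·-0.693147.
So α/(1−α) = (-0.693147)/(-2.484907) = 0.278943, and α = 0.278943/1.278943 ≈ 0.218.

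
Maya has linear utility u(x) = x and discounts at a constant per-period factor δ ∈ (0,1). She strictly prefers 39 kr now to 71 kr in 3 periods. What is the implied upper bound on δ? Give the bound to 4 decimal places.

δ < 0.8190

Comparing present values: 39 > δ^3·71.
So δ^3 < 39/71 = 0.54930; taking the cube root of both positive sides preserves the inequality.
δ < (39/71)^(1/3) ≈ 0.8190.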